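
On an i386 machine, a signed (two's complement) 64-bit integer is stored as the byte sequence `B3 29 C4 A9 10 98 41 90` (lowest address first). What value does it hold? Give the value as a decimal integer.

Little-endian stores the least-significant byte at the lowest address.
Reassemble most-significant byte first: 90 41 98 10 A9 C4 29 B3 → 0x90419810A9C429B3.
Top bit is set, so as a signed 64-bit value this is 0x90419810A9C429B3 − 2^64 = -8051987461426632269.

-8051987461426632269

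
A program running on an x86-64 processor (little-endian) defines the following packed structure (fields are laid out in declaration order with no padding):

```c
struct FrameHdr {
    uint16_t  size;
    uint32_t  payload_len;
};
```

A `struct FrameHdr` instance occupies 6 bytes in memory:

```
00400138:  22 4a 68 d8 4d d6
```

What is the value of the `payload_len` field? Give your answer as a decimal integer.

3595425896

`payload_len` follows `size` (2 bytes), so it starts at byte offset 2 and occupies 4 bytes.
Bytes at offsets 2..5: 68 D8 4D D6.
Little-endian: lowest address holds the least-significant byte.
Reassemble most-significant byte first: D6 4D D8 68 → 0xD64DD868.
0xD64DD868 = 3595425896.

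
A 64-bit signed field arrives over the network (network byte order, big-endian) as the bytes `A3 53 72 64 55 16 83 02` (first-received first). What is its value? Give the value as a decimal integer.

Big-endian stores the most-significant byte at the lowest address.
The bytes are already most-significant first: 0xA353726455168302.
Top bit is set, so as a signed 64-bit value this is 0xA353726455168302 − 2^64 = -6677868047210478846.

-6677868047210478846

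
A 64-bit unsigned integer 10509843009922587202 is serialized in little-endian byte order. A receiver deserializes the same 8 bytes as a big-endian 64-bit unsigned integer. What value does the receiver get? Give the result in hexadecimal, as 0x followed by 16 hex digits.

10509843009922587202 in 64-bit hexadecimal is 0x91DA7688B38EDA42.
Stored little-endian, the bytes at ascending addresses are 42 DA 8E B3 88 76 DA 91.
Read back as big-endian, the last byte is least significant, giving 0x42DA8EB38876DA91.

0x42DA8EB38876DA91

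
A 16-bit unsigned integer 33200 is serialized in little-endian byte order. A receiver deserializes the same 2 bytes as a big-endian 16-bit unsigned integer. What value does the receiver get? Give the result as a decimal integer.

33200 in 16-bit hexadecimal is 0x81B0.
Stored little-endian, the bytes at ascending addresses are B0 81.
Read back as big-endian, the last byte is least significant, giving 0xB081.
0xB081 = 45185.

45185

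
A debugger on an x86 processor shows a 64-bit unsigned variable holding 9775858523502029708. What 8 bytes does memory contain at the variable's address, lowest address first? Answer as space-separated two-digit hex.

9775858523502029708 in hexadecimal, padded to 64 bits, is 0x87AAD3884BD02B8C.
Split into bytes (most-significant first): 87 AA D3 88 4B D0 2B 8C.
Little-endian stores the least-significant byte at the lowest address.
So at ascending addresses the bytes are 8C 2B D0 4B 88 D3 AA 87.

8C 2B D0 4B 88 D3 AA 87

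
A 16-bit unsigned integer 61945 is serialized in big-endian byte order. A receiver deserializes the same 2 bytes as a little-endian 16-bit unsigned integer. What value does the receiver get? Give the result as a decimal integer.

61945 in 16-bit hexadecimal is 0xF1F9.
Stored big-endian, the bytes at ascending addresses are F1 F9.
Read back as little-endian, the first byte is least significant, giving 0xF9F1.
0xF9F1 = 63985.

63985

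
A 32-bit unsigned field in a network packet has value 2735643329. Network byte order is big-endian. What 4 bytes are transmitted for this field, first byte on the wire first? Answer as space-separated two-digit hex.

A3 0E 9A C1

2735643329 in hexadecimal, padded to 32 bits, is 0xA30E9AC1.
Split into bytes (most-significant first): A3 0E 9A C1.
Big-endian stores the most-significant byte at the lowest address.
So the memory order matches the most-significant-first order: A3 0E 9A C1.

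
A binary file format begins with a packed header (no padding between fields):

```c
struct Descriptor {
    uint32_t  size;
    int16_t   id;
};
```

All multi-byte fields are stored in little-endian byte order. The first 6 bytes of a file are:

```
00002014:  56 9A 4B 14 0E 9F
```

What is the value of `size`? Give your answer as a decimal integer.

340499030

`size` is the first field, at byte offset 0, occupying 4 bytes.
Bytes at offsets 0..3: 56 9A 4B 14.
Little-endian stores the least-significant byte at the lowest address.
Reassemble most-significant byte first: 14 4B 9A 56 → 0x144B9A56.
0x144B9A56 = 340499030.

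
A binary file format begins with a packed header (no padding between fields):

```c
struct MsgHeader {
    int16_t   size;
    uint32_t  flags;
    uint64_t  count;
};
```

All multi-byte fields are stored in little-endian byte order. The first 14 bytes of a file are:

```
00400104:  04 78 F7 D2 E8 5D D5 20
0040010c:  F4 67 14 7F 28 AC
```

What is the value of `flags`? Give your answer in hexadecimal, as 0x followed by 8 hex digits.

`flags` follows `size` (2 bytes), so it starts at byte offset 2 and occupies 4 bytes.
Bytes at offsets 2..5: F7 D2 E8 5D.
In little-endian order the low byte comes first in memory.
Reassemble most-significant byte first: 5D E8 D2 F7 → 0x5DE8D2F7.

0x5DE8D2F7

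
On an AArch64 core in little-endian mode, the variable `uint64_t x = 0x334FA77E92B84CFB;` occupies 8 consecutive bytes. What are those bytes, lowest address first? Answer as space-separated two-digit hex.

Split into bytes (most-significant first): 33 4F A7 7E 92 B8 4C FB.
Little-endian: lowest address holds the least-significant byte.
So at ascending addresses the bytes are FB 4C B8 92 7E A7 4F 33.

FB 4C B8 92 7E A7 4F 33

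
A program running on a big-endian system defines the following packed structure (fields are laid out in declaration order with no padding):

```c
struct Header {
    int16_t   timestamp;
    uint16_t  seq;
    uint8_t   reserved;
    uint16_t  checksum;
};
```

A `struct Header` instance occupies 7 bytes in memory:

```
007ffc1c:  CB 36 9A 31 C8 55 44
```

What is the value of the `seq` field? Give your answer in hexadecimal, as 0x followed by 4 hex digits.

0x9A31

`seq` follows `timestamp` (2 bytes), so it starts at byte offset 2 and occupies 2 bytes.
Bytes at offsets 2..3: 9A 31.
In big-endian order the high byte comes first in memory.
The bytes are already most-significant first: 0x9A31.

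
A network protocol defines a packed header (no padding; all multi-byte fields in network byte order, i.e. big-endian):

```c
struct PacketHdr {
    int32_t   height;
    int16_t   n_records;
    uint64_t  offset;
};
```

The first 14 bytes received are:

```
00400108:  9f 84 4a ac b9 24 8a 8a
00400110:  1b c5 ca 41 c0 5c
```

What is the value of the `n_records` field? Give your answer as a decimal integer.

-18140

`n_records` follows `height` (4 bytes), so it starts at byte offset 4 and occupies 2 bytes.
Bytes at offsets 4..5: B9 24.
In big-endian order the high byte comes first in memory.
The bytes are already most-significant first: 0xB924.
Top bit is set, so as a signed 16-bit value this is 0xB924 − 2^16 = -18140.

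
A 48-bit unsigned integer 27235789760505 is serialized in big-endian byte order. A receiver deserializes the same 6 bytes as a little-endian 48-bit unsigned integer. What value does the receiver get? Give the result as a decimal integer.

27235789760505 in 48-bit hexadecimal is 0x18C55392E7F9.
Stored big-endian, the bytes at ascending addresses are 18 C5 53 92 E7 F9.
Read back as little-endian, the first byte is least significant, giving 0xF9E79253C518.
0xF9E79253C518 = 274772987725080.

274772987725080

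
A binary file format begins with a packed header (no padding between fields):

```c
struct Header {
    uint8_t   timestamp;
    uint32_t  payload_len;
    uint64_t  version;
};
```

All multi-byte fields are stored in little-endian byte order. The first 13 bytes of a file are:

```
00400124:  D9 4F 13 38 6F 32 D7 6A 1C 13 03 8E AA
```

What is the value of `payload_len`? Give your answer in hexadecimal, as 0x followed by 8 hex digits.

`payload_len` follows `timestamp` (1 byte), so it starts at byte offset 1 and occupies 4 bytes.
Bytes at offsets 1..4: 4F 13 38 6F.
Little-endian: lowest address holds the least-significant byte.
Reassemble most-significant byte first: 6F 38 13 4F → 0x6F38134F.

0x6F38134F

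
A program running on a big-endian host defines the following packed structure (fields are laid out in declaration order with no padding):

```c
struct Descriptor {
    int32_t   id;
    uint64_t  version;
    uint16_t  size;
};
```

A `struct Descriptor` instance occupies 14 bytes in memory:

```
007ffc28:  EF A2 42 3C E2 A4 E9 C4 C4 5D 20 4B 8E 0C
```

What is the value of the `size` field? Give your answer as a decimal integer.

`size` follows `id` (4 B), `version` (8 B), so it starts at offset 4 + 8 = 12 and occupies 2 bytes.
Bytes at offsets 12..13: 8E 0C.
Big-endian: lowest address holds the most-significant byte.
The bytes are already most-significant first: 0x8E0C.
0x8E0C = 36364.

36364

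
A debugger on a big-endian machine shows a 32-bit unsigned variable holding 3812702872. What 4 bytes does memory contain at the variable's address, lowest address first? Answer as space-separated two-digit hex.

E3 41 3A 98

3812702872 in hexadecimal, padded to 32 bits, is 0xE3413A98.
Split into bytes (most-significant first): E3 41 3A 98.
In big-endian order the high byte comes first in memory.
So the memory order matches the most-significant-first order: E3 41 3A 98.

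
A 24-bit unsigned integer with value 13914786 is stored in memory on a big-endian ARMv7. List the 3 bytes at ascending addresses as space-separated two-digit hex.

D4 52 A2

13914786 in hexadecimal, padded to 24 bits, is 0xD452A2.
Split into bytes (most-significant first): D4 52 A2.
Big-endian stores the most-significant byte at the lowest address.
So the memory order matches the most-significant-first order: D4 52 A2.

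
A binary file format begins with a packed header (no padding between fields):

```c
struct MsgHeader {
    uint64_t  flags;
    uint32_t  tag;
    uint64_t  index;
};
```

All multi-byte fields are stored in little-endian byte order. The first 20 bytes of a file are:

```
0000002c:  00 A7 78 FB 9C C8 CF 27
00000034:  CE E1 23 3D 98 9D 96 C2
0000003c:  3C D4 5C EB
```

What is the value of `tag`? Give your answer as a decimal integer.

`tag` follows `flags` (8 bytes), so it starts at byte offset 8 and occupies 4 bytes.
Bytes at offsets 8..11: CE E1 23 3D.
Little-endian: lowest address holds the least-significant byte.
Reassemble most-significant byte first: 3D 23 E1 CE → 0x3D23E1CE.
0x3D23E1CE = 1025761742.

1025761742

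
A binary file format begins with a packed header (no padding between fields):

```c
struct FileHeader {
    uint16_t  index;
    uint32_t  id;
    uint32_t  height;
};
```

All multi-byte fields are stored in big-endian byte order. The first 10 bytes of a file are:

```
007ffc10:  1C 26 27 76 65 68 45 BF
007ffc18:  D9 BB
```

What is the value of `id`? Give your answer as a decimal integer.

662070632

`id` follows `index` (2 bytes), so it starts at byte offset 2 and occupies 4 bytes.
Bytes at offsets 2..5: 27 76 65 68.
In big-endian order the high byte comes first in memory.
The bytes are already most-significant first: 0x27766568.
0x27766568 = 662070632.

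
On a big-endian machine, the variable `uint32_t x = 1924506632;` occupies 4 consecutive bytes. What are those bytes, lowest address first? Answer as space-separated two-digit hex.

1924506632 in hexadecimal, padded to 32 bits, is 0x72B5A408.
Split into bytes (most-significant first): 72 B5 A4 08.
In big-endian order the high byte comes first in memory.
So the memory order matches the most-significant-first order: 72 B5 A4 08.

72 B5 A4 08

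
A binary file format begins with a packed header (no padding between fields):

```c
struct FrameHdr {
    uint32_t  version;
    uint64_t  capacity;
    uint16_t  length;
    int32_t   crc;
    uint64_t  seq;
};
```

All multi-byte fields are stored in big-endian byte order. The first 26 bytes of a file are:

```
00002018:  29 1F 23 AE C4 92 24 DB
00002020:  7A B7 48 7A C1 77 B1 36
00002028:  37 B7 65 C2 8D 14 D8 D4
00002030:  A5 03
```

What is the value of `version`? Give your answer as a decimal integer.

689906606

`version` is the first field, at byte offset 0, occupying 4 bytes.
Bytes at offsets 0..3: 29 1F 23 AE.
Big-endian: lowest address holds the most-significant byte.
The bytes are already most-significant first: 0x291F23AE.
0x291F23AE = 689906606.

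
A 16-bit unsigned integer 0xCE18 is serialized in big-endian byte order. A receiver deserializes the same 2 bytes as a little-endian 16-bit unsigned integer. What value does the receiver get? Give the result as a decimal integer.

Stored big-endian, the bytes at ascending addresses are CE 18.
Read back as little-endian, the first byte is least significant, giving 0x18CE.
0x18CE = 6350.

6350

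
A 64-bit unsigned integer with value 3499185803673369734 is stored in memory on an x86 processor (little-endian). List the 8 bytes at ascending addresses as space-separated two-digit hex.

3499185803673369734 in hexadecimal, padded to 64 bits, is 0x308F9AF2EF0A7C86.
Split into bytes (most-significant first): 30 8F 9A F2 EF 0A 7C 86.
Little-endian: lowest address holds the least-significant byte.
So at ascending addresses the bytes are 86 7C 0A EF F2 9A 8F 30.

86 7C 0A EF F2 9A 8F 30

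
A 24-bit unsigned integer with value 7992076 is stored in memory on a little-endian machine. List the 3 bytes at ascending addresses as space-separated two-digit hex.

0C F3 79

7992076 in hexadecimal, padded to 24 bits, is 0x79F30C.
Split into bytes (most-significant first): 79 F3 0C.
Little-endian stores the least-significant byte at the lowest address.
So at ascending addresses the bytes are 0C F3 79.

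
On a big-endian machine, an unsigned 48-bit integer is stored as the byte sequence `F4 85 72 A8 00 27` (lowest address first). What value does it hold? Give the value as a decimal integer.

268853991440423

In big-endian order the high byte comes first in memory.
The bytes are already most-significant first: 0xF48572A80027.
0xF48572A80027 = 268853991440423.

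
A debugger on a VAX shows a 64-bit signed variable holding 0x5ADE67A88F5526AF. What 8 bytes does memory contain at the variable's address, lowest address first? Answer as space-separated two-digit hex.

AF 26 55 8F A8 67 DE 5A

Split into bytes (most-significant first): 5A DE 67 A8 8F 55 26 AF.
Little-endian stores the least-significant byte at the lowest address.
So at ascending addresses the bytes are AF 26 55 8F A8 67 DE 5A.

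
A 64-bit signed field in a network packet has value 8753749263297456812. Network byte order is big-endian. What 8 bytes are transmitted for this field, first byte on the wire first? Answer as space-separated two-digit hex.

79 7B 90 93 5B AE AA AC

8753749263297456812 in hexadecimal, padded to 64 bits, is 0x797B90935BAEAAAC.
Split into bytes (most-significant first): 79 7B 90 93 5B AE AA AC.
Big-endian stores the most-significant byte at the lowest address.
So the memory order matches the most-significant-first order: 79 7B 90 93 5B AE AA AC.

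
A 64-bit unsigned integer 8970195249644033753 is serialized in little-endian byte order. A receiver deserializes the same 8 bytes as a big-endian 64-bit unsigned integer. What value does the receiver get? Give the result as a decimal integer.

15696994874463714428

8970195249644033753 in 64-bit hexadecimal is 0x7C7C890DACEDD6D9.
Stored little-endian, the bytes at ascending addresses are D9 D6 ED AC 0D 89 7C 7C.
Read back as big-endian, the last byte is least significant, giving 0xD9D6EDAC0D897C7C.
0xD9D6EDAC0D897C7C = 15696994874463714428.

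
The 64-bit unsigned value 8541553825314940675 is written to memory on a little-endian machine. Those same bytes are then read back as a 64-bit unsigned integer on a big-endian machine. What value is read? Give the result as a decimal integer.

263397854275537270

8541553825314940675 in 64-bit hexadecimal is 0x7689B1F2F3C6A703.
Stored little-endian, the bytes at ascending addresses are 03 A7 C6 F3 F2 B1 89 76.
Read back as big-endian, the last byte is least significant, giving 0x03A7C6F3F2B18976.
0x03A7C6F3F2B18976 = 263397854275537270.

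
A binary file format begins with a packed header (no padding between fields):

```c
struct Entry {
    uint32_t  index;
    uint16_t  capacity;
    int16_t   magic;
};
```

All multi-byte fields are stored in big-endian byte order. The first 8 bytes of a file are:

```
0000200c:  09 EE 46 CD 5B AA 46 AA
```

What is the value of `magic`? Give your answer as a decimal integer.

18090

`magic` follows `index` (4 B), `capacity` (2 B), so it starts at offset 4 + 2 = 6 and occupies 2 bytes.
Bytes at offsets 6..7: 46 AA.
In big-endian order the high byte comes first in memory.
The bytes are already most-significant first: 0x46AA.
0x46AA = 18090.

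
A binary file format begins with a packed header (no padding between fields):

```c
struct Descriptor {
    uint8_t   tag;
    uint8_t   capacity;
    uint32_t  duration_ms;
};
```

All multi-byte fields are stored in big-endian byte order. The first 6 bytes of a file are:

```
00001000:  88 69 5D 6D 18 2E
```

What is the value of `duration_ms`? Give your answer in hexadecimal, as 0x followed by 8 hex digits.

0x5D6D182E

`duration_ms` follows `tag` (1 B), `capacity` (1 B), so it starts at offset 1 + 1 = 2 and occupies 4 bytes.
Bytes at offsets 2..5: 5D 6D 18 2E.
Big-endian stores the most-significant byte at the lowest address.
The bytes are already most-significant first: 0x5D6D182E.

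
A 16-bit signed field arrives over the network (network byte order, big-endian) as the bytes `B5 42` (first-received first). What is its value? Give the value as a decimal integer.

Big-endian stores the most-significant byte at the lowest address.
The bytes are already most-significant first: 0xB542.
Top bit is set, so as a signed 16-bit value this is 0xB542 − 2^16 = -19134.

-19134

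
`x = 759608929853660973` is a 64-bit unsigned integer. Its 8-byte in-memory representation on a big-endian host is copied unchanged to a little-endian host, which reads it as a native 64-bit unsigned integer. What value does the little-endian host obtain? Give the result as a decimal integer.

759608929853660973 in 64-bit hexadecimal is 0x0A8AAC4C10245F2D.
Stored big-endian, the bytes at ascending addresses are 0A 8A AC 4C 10 24 5F 2D.
Read back as little-endian, the first byte is least significant, giving 0x2D5F24104CAC8A0A.
0x2D5F24104CAC8A0A = 3269371506918722058.

3269371506918722058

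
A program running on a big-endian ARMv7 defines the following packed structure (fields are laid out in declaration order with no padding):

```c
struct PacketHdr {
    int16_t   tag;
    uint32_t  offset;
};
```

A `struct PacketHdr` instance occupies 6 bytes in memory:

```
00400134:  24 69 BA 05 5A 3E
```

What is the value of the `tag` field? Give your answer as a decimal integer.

`tag` is the first field, at byte offset 0, occupying 2 bytes.
Bytes at offsets 0..1: 24 69.
In big-endian order the high byte comes first in memory.
The bytes are already most-significant first: 0x2469.
0x2469 = 9321.

9321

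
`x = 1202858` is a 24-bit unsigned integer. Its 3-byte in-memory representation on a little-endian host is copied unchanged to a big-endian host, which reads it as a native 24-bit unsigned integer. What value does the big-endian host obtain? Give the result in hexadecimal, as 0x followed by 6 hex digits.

0xAA5A12

1202858 in 24-bit hexadecimal is 0x125AAA.
Stored little-endian, the bytes at ascending addresses are AA 5A 12.
Read back as big-endian, the last byte is least significant, giving 0xAA5A12.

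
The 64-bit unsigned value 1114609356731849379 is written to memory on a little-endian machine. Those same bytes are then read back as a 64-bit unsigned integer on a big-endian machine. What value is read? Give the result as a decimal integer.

11752799581537269519

1114609356731849379 in 64-bit hexadecimal is 0x0F77E34DF3541AA3.
Stored little-endian, the bytes at ascending addresses are A3 1A 54 F3 4D E3 77 0F.
Read back as big-endian, the last byte is least significant, giving 0xA31A54F34DE3770F.
0xA31A54F34DE3770F = 11752799581537269519.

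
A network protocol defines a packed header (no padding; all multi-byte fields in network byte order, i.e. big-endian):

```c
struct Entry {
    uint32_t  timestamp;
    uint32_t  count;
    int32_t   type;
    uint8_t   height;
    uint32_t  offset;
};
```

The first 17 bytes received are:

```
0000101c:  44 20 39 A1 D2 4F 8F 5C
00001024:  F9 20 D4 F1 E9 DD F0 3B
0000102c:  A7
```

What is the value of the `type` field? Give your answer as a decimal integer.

`type` follows `timestamp` (4 B), `count` (4 B), so it starts at offset 4 + 4 = 8 and occupies 4 bytes.
Bytes at offsets 8..11: F9 20 D4 F1.
In big-endian order the high byte comes first in memory.
The bytes are already most-significant first: 0xF920D4F1.
Top bit is set, so as a signed 32-bit value this is 0xF920D4F1 − 2^32 = -115288847.

-115288847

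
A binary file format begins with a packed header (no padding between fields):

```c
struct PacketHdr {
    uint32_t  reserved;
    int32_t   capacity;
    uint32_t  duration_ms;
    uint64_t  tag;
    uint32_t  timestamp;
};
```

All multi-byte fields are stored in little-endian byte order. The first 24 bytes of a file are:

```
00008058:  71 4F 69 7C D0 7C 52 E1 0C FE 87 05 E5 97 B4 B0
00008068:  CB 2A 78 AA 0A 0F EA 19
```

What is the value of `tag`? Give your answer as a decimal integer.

`tag` follows `reserved` (4 B), `capacity` (4 B), `duration_ms` (4 B), so it starts at offset 4 + 4 + 4 = 12 and occupies 8 bytes.
Bytes at offsets 12..19: E5 97 B4 B0 CB 2A 78 AA.
Little-endian stores the least-significant byte at the lowest address.
Reassemble most-significant byte first: AA 78 2A CB B0 B4 97 E5 → 0xAA782ACBB0B497E5.
0xAA782ACBB0B497E5 = 12283615037984380901.

12283615037984380901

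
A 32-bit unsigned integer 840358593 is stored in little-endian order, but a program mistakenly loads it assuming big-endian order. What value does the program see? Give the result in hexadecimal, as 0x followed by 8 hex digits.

840358593 in 32-bit hexadecimal is 0x3216DAC1.
Stored little-endian, the bytes at ascending addresses are C1 DA 16 32.
Read back as big-endian, the last byte is least significant, giving 0xC1DA1632.

0xC1DA1632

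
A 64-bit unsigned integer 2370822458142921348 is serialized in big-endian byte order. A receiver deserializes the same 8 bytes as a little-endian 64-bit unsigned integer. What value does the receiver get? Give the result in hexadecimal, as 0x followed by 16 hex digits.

2370822458142921348 in 64-bit hexadecimal is 0x20E6DA76EB209284.
Stored big-endian, the bytes at ascending addresses are 20 E6 DA 76 EB 20 92 84.
Read back as little-endian, the first byte is least significant, giving 0x849220EB76DAE620.

0x849220EB76DAE620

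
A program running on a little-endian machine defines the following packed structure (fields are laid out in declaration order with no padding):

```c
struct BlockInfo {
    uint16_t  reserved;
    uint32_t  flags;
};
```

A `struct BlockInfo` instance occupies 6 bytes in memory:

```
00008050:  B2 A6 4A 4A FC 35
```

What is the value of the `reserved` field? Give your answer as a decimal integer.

42674

`reserved` is the first field, at byte offset 0, occupying 2 bytes.
Bytes at offsets 0..1: B2 A6.
Little-endian stores the least-significant byte at the lowest address.
Reassemble most-significant byte first: A6 B2 → 0xA6B2.
0xA6B2 = 42674.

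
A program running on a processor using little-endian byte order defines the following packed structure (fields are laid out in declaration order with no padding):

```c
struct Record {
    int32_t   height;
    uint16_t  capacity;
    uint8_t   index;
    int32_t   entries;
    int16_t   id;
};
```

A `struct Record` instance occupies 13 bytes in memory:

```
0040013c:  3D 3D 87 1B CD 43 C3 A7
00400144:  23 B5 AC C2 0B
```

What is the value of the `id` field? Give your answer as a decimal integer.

3010

`id` follows `height` (4 B), `capacity` (2 B), `index` (1 B), `entries` (4 B), so it starts at offset 4 + 2 + 1 + 4 = 11 and occupies 2 bytes.
Bytes at offsets 11..12: C2 0B.
Little-endian stores the least-significant byte at the lowest address.
Reassemble most-significant byte first: 0B C2 → 0x0BC2.
0x0BC2 = 3010.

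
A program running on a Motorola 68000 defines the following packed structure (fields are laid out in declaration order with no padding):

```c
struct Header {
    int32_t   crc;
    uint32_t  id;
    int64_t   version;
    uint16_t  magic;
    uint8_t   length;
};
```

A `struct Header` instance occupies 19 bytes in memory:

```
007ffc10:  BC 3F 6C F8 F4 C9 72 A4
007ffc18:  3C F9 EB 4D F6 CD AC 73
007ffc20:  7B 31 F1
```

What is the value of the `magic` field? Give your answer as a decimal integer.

`magic` follows `crc` (4 B), `id` (4 B), `version` (8 B), so it starts at offset 4 + 4 + 8 = 16 and occupies 2 bytes.
Bytes at offsets 16..17: 7B 31.
Big-endian stores the most-significant byte at the lowest address.
The bytes are already most-significant first: 0x7B31.
0x7B31 = 31537.

31537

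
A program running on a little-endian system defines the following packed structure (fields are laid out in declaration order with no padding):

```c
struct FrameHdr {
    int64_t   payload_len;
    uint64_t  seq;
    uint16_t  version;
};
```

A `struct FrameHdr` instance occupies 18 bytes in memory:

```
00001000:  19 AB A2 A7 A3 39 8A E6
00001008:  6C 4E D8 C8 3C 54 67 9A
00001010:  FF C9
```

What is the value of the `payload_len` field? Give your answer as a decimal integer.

-1834590523145147623

`payload_len` is the first field, at byte offset 0, occupying 8 bytes.
Bytes at offsets 0..7: 19 AB A2 A7 A3 39 8A E6.
Little-endian stores the least-significant byte at the lowest address.
Reassemble most-significant byte first: E6 8A 39 A3 A7 A2 AB 19 → 0xE68A39A3A7A2AB19.
Top bit is set, so as a signed 64-bit value this is 0xE68A39A3A7A2AB19 − 2^64 = -1834590523145147623.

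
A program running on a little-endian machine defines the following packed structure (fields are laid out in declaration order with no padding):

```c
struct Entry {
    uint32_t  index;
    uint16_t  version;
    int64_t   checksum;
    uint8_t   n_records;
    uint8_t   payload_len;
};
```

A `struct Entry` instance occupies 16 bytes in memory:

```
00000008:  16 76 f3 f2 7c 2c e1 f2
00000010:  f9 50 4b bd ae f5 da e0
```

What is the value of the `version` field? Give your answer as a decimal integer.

11388

`version` follows `index` (4 bytes), so it starts at byte offset 4 and occupies 2 bytes.
Bytes at offsets 4..5: 7C 2C.
Little-endian stores the least-significant byte at the lowest address.
Reassemble most-significant byte first: 2C 7C → 0x2C7C.
0x2C7C = 11388.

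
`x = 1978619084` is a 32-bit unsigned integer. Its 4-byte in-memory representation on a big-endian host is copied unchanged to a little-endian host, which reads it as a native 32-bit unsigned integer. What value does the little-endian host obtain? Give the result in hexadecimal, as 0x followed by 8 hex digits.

0xCC54EF75

1978619084 in 32-bit hexadecimal is 0x75EF54CC.
Stored big-endian, the bytes at ascending addresses are 75 EF 54 CC.
Read back as little-endian, the first byte is least significant, giving 0xCC54EF75.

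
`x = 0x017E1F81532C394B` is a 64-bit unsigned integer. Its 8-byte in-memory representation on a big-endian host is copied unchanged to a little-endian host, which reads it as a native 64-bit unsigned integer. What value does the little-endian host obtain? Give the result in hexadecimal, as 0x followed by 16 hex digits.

0x4B392C53811F7E01

Stored big-endian, the bytes at ascending addresses are 01 7E 1F 81 53 2C 39 4B.
Read back as little-endian, the first byte is least significant, giving 0x4B392C53811F7E01.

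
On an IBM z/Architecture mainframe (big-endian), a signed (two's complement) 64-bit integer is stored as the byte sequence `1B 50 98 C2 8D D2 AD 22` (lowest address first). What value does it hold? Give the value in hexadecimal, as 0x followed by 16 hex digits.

0x1B5098C28DD2AD22

Big-endian: lowest address holds the most-significant byte.
The bytes are already most-significant first: 0x1B5098C28DD2AD22.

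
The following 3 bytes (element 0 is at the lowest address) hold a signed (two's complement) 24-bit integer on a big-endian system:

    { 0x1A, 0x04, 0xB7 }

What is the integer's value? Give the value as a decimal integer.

1705143

Big-endian stores the most-significant byte at the lowest address.
The bytes are already most-significant first: 0x1A04B7.
0x1A04B7 = 1705143.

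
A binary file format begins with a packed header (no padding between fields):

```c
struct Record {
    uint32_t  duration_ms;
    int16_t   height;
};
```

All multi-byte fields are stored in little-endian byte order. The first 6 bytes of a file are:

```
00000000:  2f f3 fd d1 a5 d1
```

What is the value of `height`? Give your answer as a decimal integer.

-11867

`height` follows `duration_ms` (4 bytes), so it starts at byte offset 4 and occupies 2 bytes.
Bytes at offsets 4..5: A5 D1.
In little-endian order the low byte comes first in memory.
Reassemble most-significant byte first: D1 A5 → 0xD1A5.
Top bit is set, so as a signed 16-bit value this is 0xD1A5 − 2^16 = -11867.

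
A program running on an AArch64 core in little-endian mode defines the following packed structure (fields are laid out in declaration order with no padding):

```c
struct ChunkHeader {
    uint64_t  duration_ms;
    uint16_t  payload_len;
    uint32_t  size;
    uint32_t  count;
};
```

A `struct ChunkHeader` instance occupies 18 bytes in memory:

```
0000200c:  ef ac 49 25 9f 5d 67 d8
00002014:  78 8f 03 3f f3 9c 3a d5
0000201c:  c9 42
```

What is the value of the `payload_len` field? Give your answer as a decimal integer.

36728

`payload_len` follows `duration_ms` (8 bytes), so it starts at byte offset 8 and occupies 2 bytes.
Bytes at offsets 8..9: 78 8F.
Little-endian: lowest address holds the least-significant byte.
Reassemble most-significant byte first: 8F 78 → 0x8F78.
0x8F78 = 36728.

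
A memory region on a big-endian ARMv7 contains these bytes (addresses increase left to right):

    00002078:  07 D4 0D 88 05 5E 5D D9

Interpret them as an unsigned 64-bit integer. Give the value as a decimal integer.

In big-endian order the high byte comes first in memory.
The bytes are already most-significant first: 0x07D40D88055E5DD9.
0x07D40D88055E5DD9 = 564090731184938457.

564090731184938457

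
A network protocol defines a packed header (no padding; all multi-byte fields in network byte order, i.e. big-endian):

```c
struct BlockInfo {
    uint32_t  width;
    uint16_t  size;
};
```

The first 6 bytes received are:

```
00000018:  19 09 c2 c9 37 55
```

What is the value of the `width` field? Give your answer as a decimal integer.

`width` is the first field, at byte offset 0, occupying 4 bytes.
Bytes at offsets 0..3: 19 09 C2 C9.
Big-endian stores the most-significant byte at the lowest address.
The bytes are already most-significant first: 0x1909C2C9.
0x1909C2C9 = 420070089.

420070089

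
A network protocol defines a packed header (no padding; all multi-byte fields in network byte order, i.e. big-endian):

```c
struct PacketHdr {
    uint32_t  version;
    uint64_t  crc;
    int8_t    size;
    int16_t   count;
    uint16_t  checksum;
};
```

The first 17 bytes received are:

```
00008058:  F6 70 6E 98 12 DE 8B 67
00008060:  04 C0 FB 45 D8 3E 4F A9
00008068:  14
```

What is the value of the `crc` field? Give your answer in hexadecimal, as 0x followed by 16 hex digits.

`crc` follows `version` (4 bytes), so it starts at byte offset 4 and occupies 8 bytes.
Bytes at offsets 4..11: 12 DE 8B 67 04 C0 FB 45.
Big-endian: lowest address holds the most-significant byte.
The bytes are already most-significant first: 0x12DE8B6704C0FB45.

0x12DE8B6704C0FB45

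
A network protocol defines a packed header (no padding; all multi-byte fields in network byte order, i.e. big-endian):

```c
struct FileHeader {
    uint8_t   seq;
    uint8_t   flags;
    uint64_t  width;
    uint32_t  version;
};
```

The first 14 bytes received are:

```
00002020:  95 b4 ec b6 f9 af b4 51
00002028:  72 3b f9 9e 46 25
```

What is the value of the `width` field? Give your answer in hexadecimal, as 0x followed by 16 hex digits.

`width` follows `seq` (1 B), `flags` (1 B), so it starts at offset 1 + 1 = 2 and occupies 8 bytes.
Bytes at offsets 2..9: EC B6 F9 AF B4 51 72 3B.
In big-endian order the high byte comes first in memory.
The bytes are already most-significant first: 0xECB6F9AFB451723B.

0xECB6F9AFB451723B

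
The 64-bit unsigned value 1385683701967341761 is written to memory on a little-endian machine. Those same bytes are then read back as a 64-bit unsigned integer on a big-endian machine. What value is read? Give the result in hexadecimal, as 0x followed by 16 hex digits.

1385683701967341761 in 64-bit hexadecimal is 0x133AEFFC3ACFC8C1.
Stored little-endian, the bytes at ascending addresses are C1 C8 CF 3A FC EF 3A 13.
Read back as big-endian, the last byte is least significant, giving 0xC1C8CF3AFCEF3A13.

0xC1C8CF3AFCEF3A13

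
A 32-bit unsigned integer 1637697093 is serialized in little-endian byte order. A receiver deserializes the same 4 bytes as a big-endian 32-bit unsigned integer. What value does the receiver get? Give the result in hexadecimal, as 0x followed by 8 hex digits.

0x45469D61

1637697093 in 32-bit hexadecimal is 0x619D4645.
Stored little-endian, the bytes at ascending addresses are 45 46 9D 61.
Read back as big-endian, the last byte is least significant, giving 0x45469D61.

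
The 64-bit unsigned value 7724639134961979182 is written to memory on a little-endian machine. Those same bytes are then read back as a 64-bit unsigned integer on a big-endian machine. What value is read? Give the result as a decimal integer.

3337024152714228587

7724639134961979182 in 64-bit hexadecimal is 0x6B336E5DC97D4F2E.
Stored little-endian, the bytes at ascending addresses are 2E 4F 7D C9 5D 6E 33 6B.
Read back as big-endian, the last byte is least significant, giving 0x2E4F7DC95D6E336B.
0x2E4F7DC95D6E336B = 3337024152714228587.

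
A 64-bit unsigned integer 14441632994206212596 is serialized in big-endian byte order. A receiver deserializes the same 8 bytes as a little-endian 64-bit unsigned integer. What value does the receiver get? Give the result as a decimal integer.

14441632994206212596 in 64-bit hexadecimal is 0xC86AFCB17438E1F4.
Stored big-endian, the bytes at ascending addresses are C8 6A FC B1 74 38 E1 F4.
Read back as little-endian, the first byte is least significant, giving 0xF4E13874B1FC6AC8.
0xF4E13874B1FC6AC8 = 17645446888867785416.

17645446888867785416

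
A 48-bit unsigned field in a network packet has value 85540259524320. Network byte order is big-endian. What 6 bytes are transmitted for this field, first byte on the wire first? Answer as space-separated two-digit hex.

85540259524320 in hexadecimal, padded to 48 bits, is 0x4DCC64C86EE0.
Split into bytes (most-significant first): 4D CC 64 C8 6E E0.
In big-endian order the high byte comes first in memory.
So the memory order matches the most-significant-first order: 4D CC 64 C8 6E E0.

4D CC 64 C8 6E E0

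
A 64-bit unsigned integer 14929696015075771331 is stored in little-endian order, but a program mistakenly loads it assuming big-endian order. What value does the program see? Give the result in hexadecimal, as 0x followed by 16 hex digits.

0xC30328BF6CEF30CF

14929696015075771331 in 64-bit hexadecimal is 0xCF30EF6CBF2803C3.
Stored little-endian, the bytes at ascending addresses are C3 03 28 BF 6C EF 30 CF.
Read back as big-endian, the last byte is least significant, giving 0xC30328BF6CEF30CF.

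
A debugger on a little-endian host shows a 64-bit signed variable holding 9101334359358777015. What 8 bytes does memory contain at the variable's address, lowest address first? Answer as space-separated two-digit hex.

9101334359358777015 in hexadecimal, padded to 64 bits, is 0x7E4E6F60FFA326B7.
Split into bytes (most-significant first): 7E 4E 6F 60 FF A3 26 B7.
In little-endian order the low byte comes first in memory.
So at ascending addresses the bytes are B7 26 A3 FF 60 6F 4E 7E.

B7 26 A3 FF 60 6F 4E 7E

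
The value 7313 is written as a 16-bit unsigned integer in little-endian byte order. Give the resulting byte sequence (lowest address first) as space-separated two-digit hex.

91 1C

7313 in hexadecimal, padded to 16 bits, is 0x1C91.
Split into bytes (most-significant first): 1C 91.
Little-endian: lowest address holds the least-significant byte.
So at ascending addresses the bytes are 91 1C.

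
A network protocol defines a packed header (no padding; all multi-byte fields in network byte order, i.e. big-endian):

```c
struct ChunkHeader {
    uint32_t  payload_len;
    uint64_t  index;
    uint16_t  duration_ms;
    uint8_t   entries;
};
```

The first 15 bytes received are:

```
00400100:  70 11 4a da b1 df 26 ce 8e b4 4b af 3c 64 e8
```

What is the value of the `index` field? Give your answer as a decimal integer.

`index` follows `payload_len` (4 bytes), so it starts at byte offset 4 and occupies 8 bytes.
Bytes at offsets 4..11: B1 DF 26 CE 8E B4 4B AF.
Big-endian stores the most-significant byte at the lowest address.
The bytes are already most-significant first: 0xB1DF26CE8EB44BAF.
0xB1DF26CE8EB44BAF = 12817005733119019951.

12817005733119019951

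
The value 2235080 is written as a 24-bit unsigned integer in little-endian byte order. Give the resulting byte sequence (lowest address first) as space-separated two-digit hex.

C8 1A 22

2235080 in hexadecimal, padded to 24 bits, is 0x221AC8.
Split into bytes (most-significant first): 22 1A C8.
Little-endian stores the least-significant byte at the lowest address.
So at ascending addresses the bytes are C8 1A 22.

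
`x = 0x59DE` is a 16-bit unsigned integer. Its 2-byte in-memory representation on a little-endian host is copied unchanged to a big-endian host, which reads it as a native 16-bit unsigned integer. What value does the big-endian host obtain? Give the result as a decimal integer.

Stored little-endian, the bytes at ascending addresses are DE 59.
Read back as big-endian, the last byte is least significant, giving 0xDE59.
0xDE59 = 56921.

56921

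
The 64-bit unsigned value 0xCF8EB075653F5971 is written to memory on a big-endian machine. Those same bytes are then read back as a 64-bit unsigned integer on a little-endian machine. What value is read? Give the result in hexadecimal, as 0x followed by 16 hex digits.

Stored big-endian, the bytes at ascending addresses are CF 8E B0 75 65 3F 59 71.
Read back as little-endian, the first byte is least significant, giving 0x71593F6575B08ECF.

0x71593F6575B08ECF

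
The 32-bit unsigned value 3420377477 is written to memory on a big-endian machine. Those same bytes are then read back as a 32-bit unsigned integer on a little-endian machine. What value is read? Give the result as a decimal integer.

3420377477 in 32-bit hexadecimal is 0xCBDED185.
Stored big-endian, the bytes at ascending addresses are CB DE D1 85.
Read back as little-endian, the first byte is least significant, giving 0x85D1DECB.
0x85D1DECB = 2245123787.

2245123787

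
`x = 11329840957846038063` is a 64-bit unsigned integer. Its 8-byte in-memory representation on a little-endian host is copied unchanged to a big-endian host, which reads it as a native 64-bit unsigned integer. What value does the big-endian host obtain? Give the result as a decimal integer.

3433455638731963293

11329840957846038063 in 64-bit hexadecimal is 0x9D3BAE52B615A62F.
Stored little-endian, the bytes at ascending addresses are 2F A6 15 B6 52 AE 3B 9D.
Read back as big-endian, the last byte is least significant, giving 0x2FA615B652AE3B9D.
0x2FA615B652AE3B9D = 3433455638731963293.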